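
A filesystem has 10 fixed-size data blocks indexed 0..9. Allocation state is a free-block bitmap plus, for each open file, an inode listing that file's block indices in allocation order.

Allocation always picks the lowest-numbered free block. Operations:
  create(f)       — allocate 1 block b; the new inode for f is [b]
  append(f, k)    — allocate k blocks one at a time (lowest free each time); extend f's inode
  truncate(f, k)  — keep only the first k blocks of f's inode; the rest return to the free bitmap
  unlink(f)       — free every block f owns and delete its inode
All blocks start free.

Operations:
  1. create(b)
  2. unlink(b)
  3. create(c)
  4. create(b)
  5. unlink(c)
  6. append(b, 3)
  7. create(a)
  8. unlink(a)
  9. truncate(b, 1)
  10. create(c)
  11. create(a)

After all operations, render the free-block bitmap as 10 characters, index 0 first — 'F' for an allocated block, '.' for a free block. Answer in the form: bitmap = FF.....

bitmap = FFF.......

  1. create(b)  ⇒  F.........  {b→[0]}
  2. unlink(b)  ⇒  ..........  {}
  3. create(c)  ⇒  F.........  {c→[0]}
  4. create(b)  ⇒  FF........  {b→[1]; c→[0]}
  5. unlink(c)  ⇒  .F........  {b→[1]}
  6. append(b, 3)  ⇒  FFFF......  {b→[1, 0, 2, 3]}
  7. create(a)  ⇒  FFFFF.....  {a→[4]; b→[1, 0, 2, 3]}
  8. unlink(a)  ⇒  FFFF......  {b→[1, 0, 2, 3]}
  9. truncate(b, 1)  ⇒  .F........  {b→[1]}
  10. create(c)  ⇒  FF........  {b→[1]; c→[0]}
  11. create(a)  ⇒  FFF.......  {a→[2]; b→[1]; c→[0]}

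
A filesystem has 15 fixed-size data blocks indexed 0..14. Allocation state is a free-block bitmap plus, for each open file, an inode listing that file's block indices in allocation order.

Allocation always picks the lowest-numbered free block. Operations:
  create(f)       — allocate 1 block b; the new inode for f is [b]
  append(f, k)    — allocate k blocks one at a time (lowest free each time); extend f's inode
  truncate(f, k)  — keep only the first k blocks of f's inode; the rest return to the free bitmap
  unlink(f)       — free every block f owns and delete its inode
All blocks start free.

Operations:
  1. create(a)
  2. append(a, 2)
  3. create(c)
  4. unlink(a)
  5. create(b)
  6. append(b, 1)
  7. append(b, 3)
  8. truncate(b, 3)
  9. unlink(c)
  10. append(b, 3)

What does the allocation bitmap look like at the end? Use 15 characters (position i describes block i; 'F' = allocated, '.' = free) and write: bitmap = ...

bitmap = FFFFFF.........

  1. create(a)  ⇒  F..............  {a→[0]}
  2. append(a, 2)  ⇒  FFF............  {a→[0, 1, 2]}
  3. create(c)  ⇒  FFFF...........  {a→[0, 1, 2]; c→[3]}
  4. unlink(a)  ⇒  ...F...........  {c→[3]}
  5. create(b)  ⇒  F..F...........  {b→[0]; c→[3]}
  6. append(b, 1)  ⇒  FF.F...........  {b→[0, 1]; c→[3]}
  7. append(b, 3)  ⇒  FFFFFF.........  {b→[0, 1, 2, 4, 5]; c→[3]}
  8. truncate(b, 3)  ⇒  FFFF...........  {b→[0, 1, 2]; c→[3]}
  9. unlink(c)  ⇒  FFF............  {b→[0, 1, 2]}
  10. append(b, 3)  ⇒  FFFFFF.........  {b→[0, 1, 2, 3, 4, 5]}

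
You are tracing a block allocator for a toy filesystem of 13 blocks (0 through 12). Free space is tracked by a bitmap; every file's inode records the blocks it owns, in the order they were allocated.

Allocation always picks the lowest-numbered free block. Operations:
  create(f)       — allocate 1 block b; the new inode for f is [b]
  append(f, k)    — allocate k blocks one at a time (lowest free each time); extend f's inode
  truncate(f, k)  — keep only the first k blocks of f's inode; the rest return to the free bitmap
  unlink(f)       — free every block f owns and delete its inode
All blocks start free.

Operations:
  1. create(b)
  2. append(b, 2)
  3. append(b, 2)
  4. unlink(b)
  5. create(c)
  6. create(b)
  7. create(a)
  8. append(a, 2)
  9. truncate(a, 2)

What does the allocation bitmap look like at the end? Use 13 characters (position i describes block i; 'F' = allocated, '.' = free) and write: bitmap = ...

bitmap = FFFF.........

[1] create(b) — b=0 (map F............)
[2] append(b, 2) — b=0,1,2 (map FFF..........)
[3] append(b, 2) — b=0,1,2,3,4 (map FFFFF........)
[4] unlink(b) —  (map .............)
[5] create(c) — c=0 (map F............)
[6] create(b) — b=1 c=0 (map FF...........)
[7] create(a) — a=2 b=1 c=0 (map FFF..........)
[8] append(a, 2) — a=2,3,4 b=1 c=0 (map FFFFF........)
[9] truncate(a, 2) — a=2,3 b=1 c=0 (map FFFF.........)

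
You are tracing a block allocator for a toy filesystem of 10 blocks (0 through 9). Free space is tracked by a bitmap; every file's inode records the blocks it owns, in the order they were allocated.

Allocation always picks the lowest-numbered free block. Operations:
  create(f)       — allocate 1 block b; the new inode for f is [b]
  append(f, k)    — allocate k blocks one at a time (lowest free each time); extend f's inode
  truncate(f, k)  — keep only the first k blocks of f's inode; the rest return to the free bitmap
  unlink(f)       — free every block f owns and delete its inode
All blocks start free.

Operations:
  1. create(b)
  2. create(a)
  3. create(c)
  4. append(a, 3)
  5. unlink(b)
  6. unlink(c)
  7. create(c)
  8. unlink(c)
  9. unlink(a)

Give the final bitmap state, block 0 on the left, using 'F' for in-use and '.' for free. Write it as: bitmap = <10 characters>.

create(b): bitmap=F......... | b=[0]
create(a): bitmap=FF........ | a=[1] b=[0]
create(c): bitmap=FFF....... | a=[1] b=[0] c=[2]
append(a, 3): bitmap=FFFFFF.... | a=[1, 3, 4, 5] b=[0] c=[2]
unlink(b): bitmap=.FFFFF.... | a=[1, 3, 4, 5] c=[2]
unlink(c): bitmap=.F.FFF.... | a=[1, 3, 4, 5]
create(c): bitmap=FF.FFF.... | a=[1, 3, 4, 5] c=[0]
unlink(c): bitmap=.F.FFF.... | a=[1, 3, 4, 5]
unlink(a): bitmap=.......... | 

bitmap = ..........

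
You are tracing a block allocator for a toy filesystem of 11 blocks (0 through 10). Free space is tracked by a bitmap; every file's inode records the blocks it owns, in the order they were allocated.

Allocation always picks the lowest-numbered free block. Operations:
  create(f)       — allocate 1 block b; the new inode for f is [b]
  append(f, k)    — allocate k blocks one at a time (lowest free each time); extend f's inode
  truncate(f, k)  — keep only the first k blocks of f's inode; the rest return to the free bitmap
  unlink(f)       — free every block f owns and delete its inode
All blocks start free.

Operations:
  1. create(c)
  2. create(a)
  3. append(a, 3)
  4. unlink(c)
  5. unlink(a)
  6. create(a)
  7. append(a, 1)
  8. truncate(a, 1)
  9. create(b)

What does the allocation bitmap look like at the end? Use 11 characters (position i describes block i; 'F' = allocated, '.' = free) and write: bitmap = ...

  1. create(c)  ⇒  F..........  {c→[0]}
  2. create(a)  ⇒  FF.........  {a→[1]; c→[0]}
  3. append(a, 3)  ⇒  FFFFF......  {a→[1, 2, 3, 4]; c→[0]}
  4. unlink(c)  ⇒  .FFFF......  {a→[1, 2, 3, 4]}
  5. unlink(a)  ⇒  ...........  {}
  6. create(a)  ⇒  F..........  {a→[0]}
  7. append(a, 1)  ⇒  FF.........  {a→[0, 1]}
  8. truncate(a, 1)  ⇒  F..........  {a→[0]}
  9. create(b)  ⇒  FF.........  {a→[0]; b→[1]}

bitmap = FF.........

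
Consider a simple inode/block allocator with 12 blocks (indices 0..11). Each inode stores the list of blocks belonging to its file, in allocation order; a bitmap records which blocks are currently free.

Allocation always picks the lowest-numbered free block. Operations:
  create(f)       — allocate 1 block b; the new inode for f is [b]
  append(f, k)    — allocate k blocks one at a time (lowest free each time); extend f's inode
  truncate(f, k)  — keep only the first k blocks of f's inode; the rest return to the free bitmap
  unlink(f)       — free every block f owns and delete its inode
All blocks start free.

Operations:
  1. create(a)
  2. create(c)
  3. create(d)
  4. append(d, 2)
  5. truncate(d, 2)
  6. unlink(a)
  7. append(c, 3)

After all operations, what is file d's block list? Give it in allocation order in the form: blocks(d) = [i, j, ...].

blocks(d) = [2, 3]

after create(a) → a:[0]  free=[F...........]
after create(c) → a:[0], c:[1]  free=[FF..........]
after create(d) → a:[0], c:[1], d:[2]  free=[FFF.........]
after append(d, 2) → a:[0], c:[1], d:[2, 3, 4]  free=[FFFFF.......]
after truncate(d, 2) → a:[0], c:[1], d:[2, 3]  free=[FFFF........]
after unlink(a) → c:[1], d:[2, 3]  free=[.FFF........]
after append(c, 3) → c:[1, 0, 4, 5], d:[2, 3]  free=[FFFFFF......]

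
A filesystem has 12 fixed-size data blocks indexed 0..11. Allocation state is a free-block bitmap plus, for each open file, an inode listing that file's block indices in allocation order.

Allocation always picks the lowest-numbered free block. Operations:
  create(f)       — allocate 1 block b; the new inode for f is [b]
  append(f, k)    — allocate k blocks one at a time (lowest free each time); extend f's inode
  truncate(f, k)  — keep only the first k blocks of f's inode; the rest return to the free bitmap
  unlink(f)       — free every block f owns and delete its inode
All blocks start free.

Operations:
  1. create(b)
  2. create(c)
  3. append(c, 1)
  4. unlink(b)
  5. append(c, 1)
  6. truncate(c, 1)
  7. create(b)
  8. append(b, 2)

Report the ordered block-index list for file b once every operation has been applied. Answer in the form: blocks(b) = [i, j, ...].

after create(b) → b:[0]  free=[F...........]
after create(c) → b:[0], c:[1]  free=[FF..........]
after append(c, 1) → b:[0], c:[1, 2]  free=[FFF.........]
after unlink(b) → c:[1, 2]  free=[.FF.........]
after append(c, 1) → c:[1, 2, 0]  free=[FFF.........]
after truncate(c, 1) → c:[1]  free=[.F..........]
after create(b) → b:[0], c:[1]  free=[FF..........]
after append(b, 2) → b:[0, 2, 3], c:[1]  free=[FFFF........]

blocks(b) = [0, 2, 3]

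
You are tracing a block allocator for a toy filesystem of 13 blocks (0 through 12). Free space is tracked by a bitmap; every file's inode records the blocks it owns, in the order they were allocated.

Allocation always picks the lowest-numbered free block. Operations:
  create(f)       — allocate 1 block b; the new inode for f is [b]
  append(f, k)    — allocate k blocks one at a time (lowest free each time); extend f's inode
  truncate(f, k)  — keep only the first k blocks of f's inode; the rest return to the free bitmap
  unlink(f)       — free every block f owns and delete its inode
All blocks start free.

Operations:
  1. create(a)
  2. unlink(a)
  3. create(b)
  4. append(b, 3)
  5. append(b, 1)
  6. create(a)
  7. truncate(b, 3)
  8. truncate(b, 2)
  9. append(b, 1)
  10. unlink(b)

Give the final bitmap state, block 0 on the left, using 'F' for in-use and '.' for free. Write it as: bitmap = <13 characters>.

after create(a) → a:[0]  free=[F............]
after unlink(a) →   free=[.............]
after create(b) → b:[0]  free=[F............]
after append(b, 3) → b:[0, 1, 2, 3]  free=[FFFF.........]
after append(b, 1) → b:[0, 1, 2, 3, 4]  free=[FFFFF........]
after create(a) → a:[5], b:[0, 1, 2, 3, 4]  free=[FFFFFF.......]
after truncate(b, 3) → a:[5], b:[0, 1, 2]  free=[FFF..F.......]
after truncate(b, 2) → a:[5], b:[0, 1]  free=[FF...F.......]
after append(b, 1) → a:[5], b:[0, 1, 2]  free=[FFF..F.......]
after unlink(b) → a:[5]  free=[.....F.......]

bitmap = .....F.......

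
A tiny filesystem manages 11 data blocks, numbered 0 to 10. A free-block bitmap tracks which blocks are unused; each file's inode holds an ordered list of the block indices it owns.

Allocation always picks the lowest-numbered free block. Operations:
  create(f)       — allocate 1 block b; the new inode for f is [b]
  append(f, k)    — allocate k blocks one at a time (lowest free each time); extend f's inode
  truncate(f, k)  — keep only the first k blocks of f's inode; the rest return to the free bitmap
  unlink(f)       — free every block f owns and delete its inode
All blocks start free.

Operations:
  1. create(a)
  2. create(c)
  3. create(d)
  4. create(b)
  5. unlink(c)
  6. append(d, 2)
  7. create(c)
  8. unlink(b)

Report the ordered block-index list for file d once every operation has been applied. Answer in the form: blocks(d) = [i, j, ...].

blocks(d) = [2, 1, 4]

after create(a) → a:[0]  free=[F..........]
after create(c) → a:[0], c:[1]  free=[FF.........]
after create(d) → a:[0], c:[1], d:[2]  free=[FFF........]
after create(b) → a:[0], b:[3], c:[1], d:[2]  free=[FFFF.......]
after unlink(c) → a:[0], b:[3], d:[2]  free=[F.FF.......]
after append(d, 2) → a:[0], b:[3], d:[2, 1, 4]  free=[FFFFF......]
after create(c) → a:[0], b:[3], c:[5], d:[2, 1, 4]  free=[FFFFFF.....]
after unlink(b) → a:[0], c:[5], d:[2, 1, 4]  free=[FFF.FF.....]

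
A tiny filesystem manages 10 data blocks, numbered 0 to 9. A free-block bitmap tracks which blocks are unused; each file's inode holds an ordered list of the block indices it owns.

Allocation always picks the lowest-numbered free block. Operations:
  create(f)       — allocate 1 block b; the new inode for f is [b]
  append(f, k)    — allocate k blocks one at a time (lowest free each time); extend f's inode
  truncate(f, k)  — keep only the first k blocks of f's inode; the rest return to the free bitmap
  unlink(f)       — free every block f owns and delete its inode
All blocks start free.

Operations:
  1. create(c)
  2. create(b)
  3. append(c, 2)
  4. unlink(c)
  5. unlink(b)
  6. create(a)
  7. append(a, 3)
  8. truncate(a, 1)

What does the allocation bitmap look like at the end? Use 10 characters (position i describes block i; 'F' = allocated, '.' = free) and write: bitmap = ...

bitmap = F.........

create(c): bitmap=F......... | c=[0]
create(b): bitmap=FF........ | b=[1] c=[0]
append(c, 2): bitmap=FFFF...... | b=[1] c=[0, 2, 3]
unlink(c): bitmap=.F........ | b=[1]
unlink(b): bitmap=.......... | 
create(a): bitmap=F......... | a=[0]
append(a, 3): bitmap=FFFF...... | a=[0, 1, 2, 3]
truncate(a, 1): bitmap=F......... | a=[0]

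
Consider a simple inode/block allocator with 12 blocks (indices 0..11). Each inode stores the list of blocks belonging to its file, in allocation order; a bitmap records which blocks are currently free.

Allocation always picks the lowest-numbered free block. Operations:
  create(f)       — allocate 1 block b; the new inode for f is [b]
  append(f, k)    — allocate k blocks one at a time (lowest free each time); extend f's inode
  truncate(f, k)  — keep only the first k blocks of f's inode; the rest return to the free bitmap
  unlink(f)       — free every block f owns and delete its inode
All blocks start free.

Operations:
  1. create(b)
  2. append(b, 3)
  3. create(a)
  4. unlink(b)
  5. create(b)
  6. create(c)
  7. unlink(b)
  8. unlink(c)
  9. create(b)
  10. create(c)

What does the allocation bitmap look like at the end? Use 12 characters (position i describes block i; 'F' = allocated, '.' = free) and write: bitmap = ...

create(b): bitmap=F........... | b=[0]
append(b, 3): bitmap=FFFF........ | b=[0, 1, 2, 3]
create(a): bitmap=FFFFF....... | a=[4] b=[0, 1, 2, 3]
unlink(b): bitmap=....F....... | a=[4]
create(b): bitmap=F...F....... | a=[4] b=[0]
create(c): bitmap=FF..F....... | a=[4] b=[0] c=[1]
unlink(b): bitmap=.F..F....... | a=[4] c=[1]
unlink(c): bitmap=....F....... | a=[4]
create(b): bitmap=F...F....... | a=[4] b=[0]
create(c): bitmap=FF..F....... | a=[4] b=[0] c=[1]

bitmap = FF..F.......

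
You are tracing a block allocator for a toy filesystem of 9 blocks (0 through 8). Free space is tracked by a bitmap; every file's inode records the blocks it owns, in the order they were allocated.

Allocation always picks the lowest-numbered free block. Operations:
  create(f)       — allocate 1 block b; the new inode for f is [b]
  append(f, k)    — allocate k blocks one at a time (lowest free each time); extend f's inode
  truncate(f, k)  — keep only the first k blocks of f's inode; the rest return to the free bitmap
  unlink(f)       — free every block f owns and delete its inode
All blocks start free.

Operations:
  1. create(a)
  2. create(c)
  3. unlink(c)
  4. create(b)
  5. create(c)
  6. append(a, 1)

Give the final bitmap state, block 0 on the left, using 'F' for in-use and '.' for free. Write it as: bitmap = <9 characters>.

bitmap = FFFF.....

after create(a) → a:[0]  free=[F........]
after create(c) → a:[0], c:[1]  free=[FF.......]
after unlink(c) → a:[0]  free=[F........]
after create(b) → a:[0], b:[1]  free=[FF.......]
after create(c) → a:[0], b:[1], c:[2]  free=[FFF......]
after append(a, 1) → a:[0, 3], b:[1], c:[2]  free=[FFFF.....]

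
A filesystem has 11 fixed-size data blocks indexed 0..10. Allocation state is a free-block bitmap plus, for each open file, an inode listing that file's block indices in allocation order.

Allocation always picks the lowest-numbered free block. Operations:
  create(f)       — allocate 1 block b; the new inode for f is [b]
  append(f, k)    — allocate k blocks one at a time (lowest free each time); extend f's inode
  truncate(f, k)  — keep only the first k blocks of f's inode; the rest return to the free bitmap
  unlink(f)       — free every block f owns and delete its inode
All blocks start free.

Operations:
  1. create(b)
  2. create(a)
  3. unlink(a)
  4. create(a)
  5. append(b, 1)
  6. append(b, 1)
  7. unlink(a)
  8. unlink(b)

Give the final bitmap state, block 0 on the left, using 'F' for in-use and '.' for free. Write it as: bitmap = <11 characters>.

after create(b) → b:[0]  free=[F..........]
after create(a) → a:[1], b:[0]  free=[FF.........]
after unlink(a) → b:[0]  free=[F..........]
after create(a) → a:[1], b:[0]  free=[FF.........]
after append(b, 1) → a:[1], b:[0, 2]  free=[FFF........]
after append(b, 1) → a:[1], b:[0, 2, 3]  free=[FFFF.......]
after unlink(a) → b:[0, 2, 3]  free=[F.FF.......]
after unlink(b) →   free=[...........]

bitmap = ...........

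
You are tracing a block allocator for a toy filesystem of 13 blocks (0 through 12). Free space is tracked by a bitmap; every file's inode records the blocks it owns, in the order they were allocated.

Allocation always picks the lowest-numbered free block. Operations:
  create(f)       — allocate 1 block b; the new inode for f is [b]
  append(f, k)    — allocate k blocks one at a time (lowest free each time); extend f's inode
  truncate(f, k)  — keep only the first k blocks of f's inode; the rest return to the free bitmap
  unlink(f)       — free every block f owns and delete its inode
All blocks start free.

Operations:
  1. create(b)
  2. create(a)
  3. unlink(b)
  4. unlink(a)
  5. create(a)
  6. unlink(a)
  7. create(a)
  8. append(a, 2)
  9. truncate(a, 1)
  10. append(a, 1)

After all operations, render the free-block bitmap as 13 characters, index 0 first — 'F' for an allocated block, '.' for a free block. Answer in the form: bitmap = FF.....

bitmap = FF...........

  1. create(b)  ⇒  F............  {b→[0]}
  2. create(a)  ⇒  FF...........  {a→[1]; b→[0]}
  3. unlink(b)  ⇒  .F...........  {a→[1]}
  4. unlink(a)  ⇒  .............  {}
  5. create(a)  ⇒  F............  {a→[0]}
  6. unlink(a)  ⇒  .............  {}
  7. create(a)  ⇒  F............  {a→[0]}
  8. append(a, 2)  ⇒  FFF..........  {a→[0, 1, 2]}
  9. truncate(a, 1)  ⇒  F............  {a→[0]}
  10. append(a, 1)  ⇒  FF...........  {a→[0, 1]}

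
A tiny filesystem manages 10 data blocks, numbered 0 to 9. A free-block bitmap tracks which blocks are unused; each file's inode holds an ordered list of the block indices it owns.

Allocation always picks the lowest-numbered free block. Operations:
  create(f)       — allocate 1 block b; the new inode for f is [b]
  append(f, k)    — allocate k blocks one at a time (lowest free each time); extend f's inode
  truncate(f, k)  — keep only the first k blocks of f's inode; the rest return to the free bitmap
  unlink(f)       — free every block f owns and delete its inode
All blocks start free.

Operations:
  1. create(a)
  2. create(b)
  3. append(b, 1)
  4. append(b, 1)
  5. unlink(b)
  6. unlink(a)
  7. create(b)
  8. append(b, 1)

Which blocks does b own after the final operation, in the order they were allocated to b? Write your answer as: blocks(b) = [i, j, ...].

  1. create(a)  ⇒  F.........  {a→[0]}
  2. create(b)  ⇒  FF........  {a→[0]; b→[1]}
  3. append(b, 1)  ⇒  FFF.......  {a→[0]; b→[1, 2]}
  4. append(b, 1)  ⇒  FFFF......  {a→[0]; b→[1, 2, 3]}
  5. unlink(b)  ⇒  F.........  {a→[0]}
  6. unlink(a)  ⇒  ..........  {}
  7. create(b)  ⇒  F.........  {b→[0]}
  8. append(b, 1)  ⇒  FF........  {b→[0, 1]}

blocks(b) = [0, 1]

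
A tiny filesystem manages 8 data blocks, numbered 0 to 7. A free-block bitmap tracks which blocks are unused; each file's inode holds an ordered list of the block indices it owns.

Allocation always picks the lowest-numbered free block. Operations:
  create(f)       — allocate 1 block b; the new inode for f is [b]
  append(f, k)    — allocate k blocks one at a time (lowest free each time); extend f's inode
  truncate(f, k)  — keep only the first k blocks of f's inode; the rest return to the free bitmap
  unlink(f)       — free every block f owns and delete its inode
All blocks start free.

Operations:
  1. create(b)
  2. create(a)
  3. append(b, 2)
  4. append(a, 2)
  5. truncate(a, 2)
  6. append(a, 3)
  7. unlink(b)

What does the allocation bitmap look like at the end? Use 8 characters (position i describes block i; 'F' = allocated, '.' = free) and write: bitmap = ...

[1] create(b) — b=0 (map F.......)
[2] create(a) — a=1 b=0 (map FF......)
[3] append(b, 2) — a=1 b=0,2,3 (map FFFF....)
[4] append(a, 2) — a=1,4,5 b=0,2,3 (map FFFFFF..)
[5] truncate(a, 2) — a=1,4 b=0,2,3 (map FFFFF...)
[6] append(a, 3) — a=1,4,5,6,7 b=0,2,3 (map FFFFFFFF)
[7] unlink(b) — a=1,4,5,6,7 (map .F..FFFF)

bitmap = .F..FFFF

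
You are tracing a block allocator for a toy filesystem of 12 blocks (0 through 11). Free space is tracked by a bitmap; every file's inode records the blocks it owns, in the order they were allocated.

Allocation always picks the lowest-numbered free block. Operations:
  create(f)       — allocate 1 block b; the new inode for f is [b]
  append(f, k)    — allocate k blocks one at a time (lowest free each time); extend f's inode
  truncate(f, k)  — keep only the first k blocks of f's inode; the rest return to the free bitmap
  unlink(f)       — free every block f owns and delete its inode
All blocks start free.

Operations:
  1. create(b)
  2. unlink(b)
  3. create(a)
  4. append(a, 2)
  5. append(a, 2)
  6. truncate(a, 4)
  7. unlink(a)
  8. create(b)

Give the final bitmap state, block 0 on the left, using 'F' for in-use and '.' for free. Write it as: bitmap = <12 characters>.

create(b): bitmap=F........... | b=[0]
unlink(b): bitmap=............ | 
create(a): bitmap=F........... | a=[0]
append(a, 2): bitmap=FFF......... | a=[0, 1, 2]
append(a, 2): bitmap=FFFFF....... | a=[0, 1, 2, 3, 4]
truncate(a, 4): bitmap=FFFF........ | a=[0, 1, 2, 3]
unlink(a): bitmap=............ | 
create(b): bitmap=F........... | b=[0]

bitmap = F...........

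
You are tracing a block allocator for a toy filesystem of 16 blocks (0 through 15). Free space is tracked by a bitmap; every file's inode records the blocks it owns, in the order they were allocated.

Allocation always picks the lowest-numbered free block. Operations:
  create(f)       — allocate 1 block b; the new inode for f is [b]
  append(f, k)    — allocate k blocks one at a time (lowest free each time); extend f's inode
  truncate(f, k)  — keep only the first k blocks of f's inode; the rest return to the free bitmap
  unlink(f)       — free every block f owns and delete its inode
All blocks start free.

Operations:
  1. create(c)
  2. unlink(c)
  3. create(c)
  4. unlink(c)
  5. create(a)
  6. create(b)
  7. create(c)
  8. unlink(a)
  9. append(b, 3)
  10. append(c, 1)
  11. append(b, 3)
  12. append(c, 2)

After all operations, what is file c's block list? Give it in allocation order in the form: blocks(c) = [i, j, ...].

  1. create(c)  ⇒  F...............  {c→[0]}
  2. unlink(c)  ⇒  ................  {}
  3. create(c)  ⇒  F...............  {c→[0]}
  4. unlink(c)  ⇒  ................  {}
  5. create(a)  ⇒  F...............  {a→[0]}
  6. create(b)  ⇒  FF..............  {a→[0]; b→[1]}
  7. create(c)  ⇒  FFF.............  {a→[0]; b→[1]; c→[2]}
  8. unlink(a)  ⇒  .FF.............  {b→[1]; c→[2]}
  9. append(b, 3)  ⇒  FFFFF...........  {b→[1, 0, 3, 4]; c→[2]}
  10. append(c, 1)  ⇒  FFFFFF..........  {b→[1, 0, 3, 4]; c→[2, 5]}
  11. append(b, 3)  ⇒  FFFFFFFFF.......  {b→[1, 0, 3, 4, 6, 7, 8]; c→[2, 5]}
  12. append(c, 2)  ⇒  FFFFFFFFFFF.....  {b→[1, 0, 3, 4, 6, 7, 8]; c→[2, 5, 9, 10]}

blocks(c) = [2, 5, 9, 10]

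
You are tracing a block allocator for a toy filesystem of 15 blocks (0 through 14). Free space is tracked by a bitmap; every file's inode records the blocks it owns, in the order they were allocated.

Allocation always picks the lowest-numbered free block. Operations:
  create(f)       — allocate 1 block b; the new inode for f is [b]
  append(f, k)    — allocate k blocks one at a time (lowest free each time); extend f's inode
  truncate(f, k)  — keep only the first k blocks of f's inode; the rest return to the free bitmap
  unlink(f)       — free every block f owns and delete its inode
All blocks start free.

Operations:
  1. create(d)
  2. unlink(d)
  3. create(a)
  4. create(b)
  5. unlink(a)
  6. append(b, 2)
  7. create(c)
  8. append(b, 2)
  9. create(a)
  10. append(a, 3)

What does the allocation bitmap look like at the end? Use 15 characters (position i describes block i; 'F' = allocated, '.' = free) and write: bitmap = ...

after create(d) → d:[0]  free=[F..............]
after unlink(d) →   free=[...............]
after create(a) → a:[0]  free=[F..............]
after create(b) → a:[0], b:[1]  free=[FF.............]
after unlink(a) → b:[1]  free=[.F.............]
after append(b, 2) → b:[1, 0, 2]  free=[FFF............]
after create(c) → b:[1, 0, 2], c:[3]  free=[FFFF...........]
after append(b, 2) → b:[1, 0, 2, 4, 5], c:[3]  free=[FFFFFF.........]
after create(a) → a:[6], b:[1, 0, 2, 4, 5], c:[3]  free=[FFFFFFF........]
after append(a, 3) → a:[6, 7, 8, 9], b:[1, 0, 2, 4, 5], c:[3]  free=[FFFFFFFFFF.....]

bitmap = FFFFFFFFFF.....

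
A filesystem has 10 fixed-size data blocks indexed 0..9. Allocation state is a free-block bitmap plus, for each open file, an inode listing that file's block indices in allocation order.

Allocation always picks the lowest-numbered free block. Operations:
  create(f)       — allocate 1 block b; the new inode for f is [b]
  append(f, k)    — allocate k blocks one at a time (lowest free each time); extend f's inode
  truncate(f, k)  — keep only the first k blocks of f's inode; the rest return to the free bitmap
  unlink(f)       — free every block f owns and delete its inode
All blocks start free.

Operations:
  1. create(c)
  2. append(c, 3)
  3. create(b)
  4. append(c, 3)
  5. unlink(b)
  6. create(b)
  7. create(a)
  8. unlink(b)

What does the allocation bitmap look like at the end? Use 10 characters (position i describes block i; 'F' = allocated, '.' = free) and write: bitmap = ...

bitmap = FFFF.FFFF.

  1. create(c)  ⇒  F.........  {c→[0]}
  2. append(c, 3)  ⇒  FFFF......  {c→[0, 1, 2, 3]}
  3. create(b)  ⇒  FFFFF.....  {b→[4]; c→[0, 1, 2, 3]}
  4. append(c, 3)  ⇒  FFFFFFFF..  {b→[4]; c→[0, 1, 2, 3, 5, 6, 7]}
  5. unlink(b)  ⇒  FFFF.FFF..  {c→[0, 1, 2, 3, 5, 6, 7]}
  6. create(b)  ⇒  FFFFFFFF..  {b→[4]; c→[0, 1, 2, 3, 5, 6, 7]}
  7. create(a)  ⇒  FFFFFFFFF.  {a→[8]; b→[4]; c→[0, 1, 2, 3, 5, 6, 7]}
  8. unlink(b)  ⇒  FFFF.FFFF.  {a→[8]; c→[0, 1, 2, 3, 5, 6, 7]}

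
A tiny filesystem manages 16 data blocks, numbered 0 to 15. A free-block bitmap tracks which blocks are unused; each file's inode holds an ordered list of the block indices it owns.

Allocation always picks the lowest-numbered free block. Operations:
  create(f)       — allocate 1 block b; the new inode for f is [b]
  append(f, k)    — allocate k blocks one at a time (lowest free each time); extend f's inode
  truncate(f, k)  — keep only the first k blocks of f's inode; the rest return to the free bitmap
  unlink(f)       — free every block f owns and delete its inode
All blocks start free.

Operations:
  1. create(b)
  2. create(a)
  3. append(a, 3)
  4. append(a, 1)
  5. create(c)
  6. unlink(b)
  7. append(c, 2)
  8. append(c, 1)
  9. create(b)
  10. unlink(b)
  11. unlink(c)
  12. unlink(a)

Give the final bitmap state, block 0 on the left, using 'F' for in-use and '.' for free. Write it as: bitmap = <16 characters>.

after create(b) → b:[0]  free=[F...............]
after create(a) → a:[1], b:[0]  free=[FF..............]
after append(a, 3) → a:[1, 2, 3, 4], b:[0]  free=[FFFFF...........]
after append(a, 1) → a:[1, 2, 3, 4, 5], b:[0]  free=[FFFFFF..........]
after create(c) → a:[1, 2, 3, 4, 5], b:[0], c:[6]  free=[FFFFFFF.........]
after unlink(b) → a:[1, 2, 3, 4, 5], c:[6]  free=[.FFFFFF.........]
after append(c, 2) → a:[1, 2, 3, 4, 5], c:[6, 0, 7]  free=[FFFFFFFF........]
after append(c, 1) → a:[1, 2, 3, 4, 5], c:[6, 0, 7, 8]  free=[FFFFFFFFF.......]
after create(b) → a:[1, 2, 3, 4, 5], b:[9], c:[6, 0, 7, 8]  free=[FFFFFFFFFF......]
after unlink(b) → a:[1, 2, 3, 4, 5], c:[6, 0, 7, 8]  free=[FFFFFFFFF.......]
after unlink(c) → a:[1, 2, 3, 4, 5]  free=[.FFFFF..........]
after unlink(a) →   free=[................]

bitmap = ................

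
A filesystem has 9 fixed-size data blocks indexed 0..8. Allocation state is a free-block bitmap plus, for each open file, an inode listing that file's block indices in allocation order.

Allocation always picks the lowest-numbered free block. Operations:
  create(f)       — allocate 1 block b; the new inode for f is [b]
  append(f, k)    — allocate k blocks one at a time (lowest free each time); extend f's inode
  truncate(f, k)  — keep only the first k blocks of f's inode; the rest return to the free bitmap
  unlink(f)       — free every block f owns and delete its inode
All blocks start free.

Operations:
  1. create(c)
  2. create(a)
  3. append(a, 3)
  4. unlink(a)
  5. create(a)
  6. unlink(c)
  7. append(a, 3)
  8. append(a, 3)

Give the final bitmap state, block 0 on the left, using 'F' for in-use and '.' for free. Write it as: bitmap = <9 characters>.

create(c): bitmap=F........ | c=[0]
create(a): bitmap=FF....... | a=[1] c=[0]
append(a, 3): bitmap=FFFFF.... | a=[1, 2, 3, 4] c=[0]
unlink(a): bitmap=F........ | c=[0]
create(a): bitmap=FF....... | a=[1] c=[0]
unlink(c): bitmap=.F....... | a=[1]
append(a, 3): bitmap=FFFF..... | a=[1, 0, 2, 3]
append(a, 3): bitmap=FFFFFFF.. | a=[1, 0, 2, 3, 4, 5, 6]

bitmap = FFFFFFF..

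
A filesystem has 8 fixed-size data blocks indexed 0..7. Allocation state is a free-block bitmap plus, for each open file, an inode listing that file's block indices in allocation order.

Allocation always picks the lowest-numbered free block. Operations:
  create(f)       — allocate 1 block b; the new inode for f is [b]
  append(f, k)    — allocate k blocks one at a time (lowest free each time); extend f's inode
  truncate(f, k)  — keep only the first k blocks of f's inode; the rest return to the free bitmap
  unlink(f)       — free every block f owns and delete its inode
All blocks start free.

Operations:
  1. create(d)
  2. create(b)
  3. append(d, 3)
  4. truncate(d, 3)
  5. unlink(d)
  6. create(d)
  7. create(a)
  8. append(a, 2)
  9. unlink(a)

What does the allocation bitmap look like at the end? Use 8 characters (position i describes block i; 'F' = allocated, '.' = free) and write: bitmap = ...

bitmap = FF......

create(d): bitmap=F....... | d=[0]
create(b): bitmap=FF...... | b=[1] d=[0]
append(d, 3): bitmap=FFFFF... | b=[1] d=[0, 2, 3, 4]
truncate(d, 3): bitmap=FFFF.... | b=[1] d=[0, 2, 3]
unlink(d): bitmap=.F...... | b=[1]
create(d): bitmap=FF...... | b=[1] d=[0]
create(a): bitmap=FFF..... | a=[2] b=[1] d=[0]
append(a, 2): bitmap=FFFFF... | a=[2, 3, 4] b=[1] d=[0]
unlink(a): bitmap=FF...... | b=[1] d=[0]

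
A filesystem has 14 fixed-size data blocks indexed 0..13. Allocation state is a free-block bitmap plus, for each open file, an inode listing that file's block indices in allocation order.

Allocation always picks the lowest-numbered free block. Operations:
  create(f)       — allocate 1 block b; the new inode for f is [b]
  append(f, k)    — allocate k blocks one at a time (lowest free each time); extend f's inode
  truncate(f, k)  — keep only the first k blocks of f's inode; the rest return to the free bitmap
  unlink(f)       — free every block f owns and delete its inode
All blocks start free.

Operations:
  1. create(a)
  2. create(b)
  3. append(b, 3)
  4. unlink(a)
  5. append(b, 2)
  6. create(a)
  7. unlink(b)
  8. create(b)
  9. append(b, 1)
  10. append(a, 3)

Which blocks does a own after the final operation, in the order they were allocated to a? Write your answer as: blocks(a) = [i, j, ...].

blocks(a) = [6, 2, 3, 4]

create(a): bitmap=F............. | a=[0]
create(b): bitmap=FF............ | a=[0] b=[1]
append(b, 3): bitmap=FFFFF......... | a=[0] b=[1, 2, 3, 4]
unlink(a): bitmap=.FFFF......... | b=[1, 2, 3, 4]
append(b, 2): bitmap=FFFFFF........ | b=[1, 2, 3, 4, 0, 5]
create(a): bitmap=FFFFFFF....... | a=[6] b=[1, 2, 3, 4, 0, 5]
unlink(b): bitmap=......F....... | a=[6]
create(b): bitmap=F.....F....... | a=[6] b=[0]
append(b, 1): bitmap=FF....F....... | a=[6] b=[0, 1]
append(a, 3): bitmap=FFFFF.F....... | a=[6, 2, 3, 4] b=[0, 1]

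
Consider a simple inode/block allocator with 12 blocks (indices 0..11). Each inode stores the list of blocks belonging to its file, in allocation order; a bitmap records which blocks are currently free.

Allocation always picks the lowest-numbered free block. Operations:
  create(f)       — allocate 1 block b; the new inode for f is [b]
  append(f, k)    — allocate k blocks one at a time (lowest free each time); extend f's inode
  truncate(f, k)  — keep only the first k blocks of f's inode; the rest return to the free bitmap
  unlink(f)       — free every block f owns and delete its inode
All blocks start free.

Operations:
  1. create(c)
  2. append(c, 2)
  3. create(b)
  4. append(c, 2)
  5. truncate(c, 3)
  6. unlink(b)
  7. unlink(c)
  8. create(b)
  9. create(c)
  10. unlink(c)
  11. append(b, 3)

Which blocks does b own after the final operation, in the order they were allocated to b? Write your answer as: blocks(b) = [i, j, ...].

create(c): bitmap=F........... | c=[0]
append(c, 2): bitmap=FFF......... | c=[0, 1, 2]
create(b): bitmap=FFFF........ | b=[3] c=[0, 1, 2]
append(c, 2): bitmap=FFFFFF...... | b=[3] c=[0, 1, 2, 4, 5]
truncate(c, 3): bitmap=FFFF........ | b=[3] c=[0, 1, 2]
unlink(b): bitmap=FFF......... | c=[0, 1, 2]
unlink(c): bitmap=............ | 
create(b): bitmap=F........... | b=[0]
create(c): bitmap=FF.......... | b=[0] c=[1]
unlink(c): bitmap=F........... | b=[0]
append(b, 3): bitmap=FFFF........ | b=[0, 1, 2, 3]

blocks(b) = [0, 1, 2, 3]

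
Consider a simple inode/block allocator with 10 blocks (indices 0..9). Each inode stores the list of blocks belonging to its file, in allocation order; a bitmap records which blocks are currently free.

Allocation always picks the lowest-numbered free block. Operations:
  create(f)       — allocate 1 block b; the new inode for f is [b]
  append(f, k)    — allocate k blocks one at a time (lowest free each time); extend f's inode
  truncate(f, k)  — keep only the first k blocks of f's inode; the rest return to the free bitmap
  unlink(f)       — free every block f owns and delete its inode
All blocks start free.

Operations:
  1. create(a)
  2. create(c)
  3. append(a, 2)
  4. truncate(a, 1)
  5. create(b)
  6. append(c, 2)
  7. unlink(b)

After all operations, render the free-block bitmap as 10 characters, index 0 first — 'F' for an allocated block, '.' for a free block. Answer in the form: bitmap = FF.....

bitmap = FF.FF.....

[1] create(a) — a=0 (map F.........)
[2] create(c) — a=0 c=1 (map FF........)
[3] append(a, 2) — a=0,2,3 c=1 (map FFFF......)
[4] truncate(a, 1) — a=0 c=1 (map FF........)
[5] create(b) — a=0 b=2 c=1 (map FFF.......)
[6] append(c, 2) — a=0 b=2 c=1,3,4 (map FFFFF.....)
[7] unlink(b) — a=0 c=1,3,4 (map FF.FF.....)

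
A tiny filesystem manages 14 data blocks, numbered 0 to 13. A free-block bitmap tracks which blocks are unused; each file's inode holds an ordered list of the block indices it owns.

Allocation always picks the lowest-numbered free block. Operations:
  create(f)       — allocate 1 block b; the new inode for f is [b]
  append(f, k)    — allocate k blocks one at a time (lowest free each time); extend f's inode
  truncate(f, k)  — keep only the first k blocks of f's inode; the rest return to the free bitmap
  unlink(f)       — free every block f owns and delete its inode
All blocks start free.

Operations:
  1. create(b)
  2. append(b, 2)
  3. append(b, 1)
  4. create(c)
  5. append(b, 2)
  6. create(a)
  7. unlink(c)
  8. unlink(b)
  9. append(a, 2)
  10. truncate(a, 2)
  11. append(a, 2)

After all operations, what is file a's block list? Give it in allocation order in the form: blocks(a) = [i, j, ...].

after create(b) → b:[0]  free=[F.............]
after append(b, 2) → b:[0, 1, 2]  free=[FFF...........]
after append(b, 1) → b:[0, 1, 2, 3]  free=[FFFF..........]
after create(c) → b:[0, 1, 2, 3], c:[4]  free=[FFFFF.........]
after append(b, 2) → b:[0, 1, 2, 3, 5, 6], c:[4]  free=[FFFFFFF.......]
after create(a) → a:[7], b:[0, 1, 2, 3, 5, 6], c:[4]  free=[FFFFFFFF......]
after unlink(c) → a:[7], b:[0, 1, 2, 3, 5, 6]  free=[FFFF.FFF......]
after unlink(b) → a:[7]  free=[.......F......]
after append(a, 2) → a:[7, 0, 1]  free=[FF.....F......]
after truncate(a, 2) → a:[7, 0]  free=[F......F......]
after append(a, 2) → a:[7, 0, 1, 2]  free=[FFF....F......]

blocks(a) = [7, 0, 1, 2]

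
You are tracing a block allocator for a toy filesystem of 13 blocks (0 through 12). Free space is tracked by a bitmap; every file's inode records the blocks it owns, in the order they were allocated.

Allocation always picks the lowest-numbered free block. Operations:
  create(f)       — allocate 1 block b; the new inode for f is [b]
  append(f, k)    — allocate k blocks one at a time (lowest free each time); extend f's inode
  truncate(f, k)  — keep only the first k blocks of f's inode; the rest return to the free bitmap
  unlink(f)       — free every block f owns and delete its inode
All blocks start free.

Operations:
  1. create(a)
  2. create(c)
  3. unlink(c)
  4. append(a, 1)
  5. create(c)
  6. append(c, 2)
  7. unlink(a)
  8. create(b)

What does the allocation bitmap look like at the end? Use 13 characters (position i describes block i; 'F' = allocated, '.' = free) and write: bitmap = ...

[1] create(a) — a=0 (map F............)
[2] create(c) — a=0 c=1 (map FF...........)
[3] unlink(c) — a=0 (map F............)
[4] append(a, 1) — a=0,1 (map FF...........)
[5] create(c) — a=0,1 c=2 (map FFF..........)
[6] append(c, 2) — a=0,1 c=2,3,4 (map FFFFF........)
[7] unlink(a) — c=2,3,4 (map ..FFF........)
[8] create(b) — b=0 c=2,3,4 (map F.FFF........)

bitmap = F.FFF........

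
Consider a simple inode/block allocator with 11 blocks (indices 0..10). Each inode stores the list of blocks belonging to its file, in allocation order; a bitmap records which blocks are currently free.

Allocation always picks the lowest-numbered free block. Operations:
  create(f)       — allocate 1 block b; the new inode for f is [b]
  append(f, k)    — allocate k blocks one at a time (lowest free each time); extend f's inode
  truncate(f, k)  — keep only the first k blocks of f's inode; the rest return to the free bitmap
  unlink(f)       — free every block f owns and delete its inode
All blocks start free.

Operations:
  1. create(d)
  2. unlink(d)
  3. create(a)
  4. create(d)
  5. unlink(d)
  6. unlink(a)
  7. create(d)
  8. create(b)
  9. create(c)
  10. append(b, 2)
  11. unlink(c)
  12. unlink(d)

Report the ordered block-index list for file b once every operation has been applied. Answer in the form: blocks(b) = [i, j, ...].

create(d): bitmap=F.......... | d=[0]
unlink(d): bitmap=........... | 
create(a): bitmap=F.......... | a=[0]
create(d): bitmap=FF......... | a=[0] d=[1]
unlink(d): bitmap=F.......... | a=[0]
unlink(a): bitmap=........... | 
create(d): bitmap=F.......... | d=[0]
create(b): bitmap=FF......... | b=[1] d=[0]
create(c): bitmap=FFF........ | b=[1] c=[2] d=[0]
append(b, 2): bitmap=FFFFF...... | b=[1, 3, 4] c=[2] d=[0]
unlink(c): bitmap=FF.FF...... | b=[1, 3, 4] d=[0]
unlink(d): bitmap=.F.FF...... | b=[1, 3, 4]

blocks(b) = [1, 3, 4]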